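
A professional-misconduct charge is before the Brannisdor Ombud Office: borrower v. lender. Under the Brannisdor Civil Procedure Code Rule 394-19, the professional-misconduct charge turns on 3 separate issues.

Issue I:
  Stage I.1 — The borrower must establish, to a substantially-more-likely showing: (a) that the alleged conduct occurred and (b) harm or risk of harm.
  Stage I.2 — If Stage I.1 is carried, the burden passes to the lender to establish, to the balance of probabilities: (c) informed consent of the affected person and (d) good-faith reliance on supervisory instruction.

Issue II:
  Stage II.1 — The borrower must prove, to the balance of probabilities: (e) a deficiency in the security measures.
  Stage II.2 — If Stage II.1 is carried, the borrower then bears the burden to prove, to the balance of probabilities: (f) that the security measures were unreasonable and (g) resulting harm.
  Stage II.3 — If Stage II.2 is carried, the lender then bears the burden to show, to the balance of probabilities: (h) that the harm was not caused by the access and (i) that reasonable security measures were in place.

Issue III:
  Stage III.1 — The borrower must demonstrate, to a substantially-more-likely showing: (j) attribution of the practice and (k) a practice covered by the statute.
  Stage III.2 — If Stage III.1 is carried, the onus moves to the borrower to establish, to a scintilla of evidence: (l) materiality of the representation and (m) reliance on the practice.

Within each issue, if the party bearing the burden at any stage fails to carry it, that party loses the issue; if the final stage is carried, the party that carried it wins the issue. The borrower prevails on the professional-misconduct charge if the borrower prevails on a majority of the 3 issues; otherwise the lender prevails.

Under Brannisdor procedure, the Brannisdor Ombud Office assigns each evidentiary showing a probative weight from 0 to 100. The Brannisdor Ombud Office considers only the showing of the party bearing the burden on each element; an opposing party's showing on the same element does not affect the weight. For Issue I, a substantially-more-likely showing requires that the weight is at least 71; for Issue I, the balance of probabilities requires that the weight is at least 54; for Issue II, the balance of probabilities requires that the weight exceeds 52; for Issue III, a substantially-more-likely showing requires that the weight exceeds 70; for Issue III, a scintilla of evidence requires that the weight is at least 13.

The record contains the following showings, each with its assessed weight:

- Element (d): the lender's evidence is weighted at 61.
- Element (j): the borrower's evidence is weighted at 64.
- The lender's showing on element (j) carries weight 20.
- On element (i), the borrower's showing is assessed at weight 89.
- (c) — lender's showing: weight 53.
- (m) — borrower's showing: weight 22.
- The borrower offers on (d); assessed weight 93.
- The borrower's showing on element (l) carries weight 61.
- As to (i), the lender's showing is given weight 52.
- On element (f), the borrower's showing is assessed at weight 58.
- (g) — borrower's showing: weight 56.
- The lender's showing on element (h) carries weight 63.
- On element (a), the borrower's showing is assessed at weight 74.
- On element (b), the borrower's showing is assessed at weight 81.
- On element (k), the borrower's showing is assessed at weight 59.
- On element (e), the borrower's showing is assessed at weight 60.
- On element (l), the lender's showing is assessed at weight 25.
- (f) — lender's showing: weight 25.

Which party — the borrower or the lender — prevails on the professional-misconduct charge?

— Issue I —
At Stage I.1 the borrower must meet a substantially-more-likely showing (weight is at least 71): on (a) the weight is 74, which does reach 71, so (a) meets the standard; on (b) the weight is 81, which does reach 71, so (b) meets the standard.
  Stage I.1 carried; the burden shifts to the lender.
At Stage I.2 the lender must meet the balance of probabilities (weight is at least 54): on (c) the weight is 53, which does not reach 54, so (c) does not meet the standard; on (d) the weight is 61 (the borrower's 93 is given no effect), ≥ 54, so (d) meets the standard.
  The lender does not carry Stage I.2.
The borrower prevails on this issue.
— Issue II —
Stage II.1 (borrower, the balance of probabilities, weight exceeds 52): (e) 60 > 52 — meets.
  Stage II.1 is satisfied; the borrower continues to bear the burden.
Stage II.2 (borrower, the balance of probabilities, weight exceeds 52): (f) 58 (lender's 25 disregarded) > 52 — meets; (g) 56 > 52 — meets.
  Stage II.2 is satisfied; the onus moves to the lender.
Stage II.3 (lender, the balance of probabilities, weight exceeds 52): (h) 63 > 52 — meets; (i) 52 (borrower's 89 disregarded) ≤ 52 — fails.
  The lender does not carry Stage II.3.
So the borrower prevails on this issue.
— Issue III —
Stage III.1 (borrower, a substantially-more-likely showing, weight exceeds 70): (j) 64 (lender's 20 disregarded) ≤ 70 — fails; (k) 59 ≤ 70 — fails.
  Not every element is met, so the borrower fails to carry Stage III.1.
So the lender prevails on this issue.
Per-issue: Issue I → borrower; Issue II → borrower; Issue III → lender. The borrower must prevail on a majority of issues; overall, the borrower prevails.

borrower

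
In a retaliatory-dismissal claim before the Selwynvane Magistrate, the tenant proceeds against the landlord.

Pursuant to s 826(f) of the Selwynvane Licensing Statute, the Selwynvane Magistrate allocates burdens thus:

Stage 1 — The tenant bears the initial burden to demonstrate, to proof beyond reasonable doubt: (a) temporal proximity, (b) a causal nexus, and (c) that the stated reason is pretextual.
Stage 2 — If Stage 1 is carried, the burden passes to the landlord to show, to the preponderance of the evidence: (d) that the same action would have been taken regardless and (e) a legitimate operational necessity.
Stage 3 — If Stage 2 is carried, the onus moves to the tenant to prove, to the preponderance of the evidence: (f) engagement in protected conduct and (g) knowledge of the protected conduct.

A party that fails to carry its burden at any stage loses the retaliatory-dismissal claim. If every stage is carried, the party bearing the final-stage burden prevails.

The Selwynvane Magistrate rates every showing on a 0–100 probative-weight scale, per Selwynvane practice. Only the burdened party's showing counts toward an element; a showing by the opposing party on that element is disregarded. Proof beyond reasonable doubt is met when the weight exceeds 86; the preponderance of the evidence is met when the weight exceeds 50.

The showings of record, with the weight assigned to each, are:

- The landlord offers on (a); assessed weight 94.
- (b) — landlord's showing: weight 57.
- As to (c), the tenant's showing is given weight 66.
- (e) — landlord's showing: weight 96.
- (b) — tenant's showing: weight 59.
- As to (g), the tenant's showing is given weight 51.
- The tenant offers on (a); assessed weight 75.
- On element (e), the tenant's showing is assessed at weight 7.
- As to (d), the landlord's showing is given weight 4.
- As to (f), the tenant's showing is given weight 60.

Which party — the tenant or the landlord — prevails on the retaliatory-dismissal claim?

landlord

Stage 1 — burden on tenant; standard: proof beyond reasonable doubt (weight exceeds 86).
    (a): 75 (landlord's 94 disregarded) ≤ 86 [not met]
    (b): 59 (landlord's 57 disregarded) ≤ 86 [not met]
    (c): 66 ≤ 86 [not met]
  The tenant does not carry Stage 1.
The analysis ends at Stage 1; the landlord prevails.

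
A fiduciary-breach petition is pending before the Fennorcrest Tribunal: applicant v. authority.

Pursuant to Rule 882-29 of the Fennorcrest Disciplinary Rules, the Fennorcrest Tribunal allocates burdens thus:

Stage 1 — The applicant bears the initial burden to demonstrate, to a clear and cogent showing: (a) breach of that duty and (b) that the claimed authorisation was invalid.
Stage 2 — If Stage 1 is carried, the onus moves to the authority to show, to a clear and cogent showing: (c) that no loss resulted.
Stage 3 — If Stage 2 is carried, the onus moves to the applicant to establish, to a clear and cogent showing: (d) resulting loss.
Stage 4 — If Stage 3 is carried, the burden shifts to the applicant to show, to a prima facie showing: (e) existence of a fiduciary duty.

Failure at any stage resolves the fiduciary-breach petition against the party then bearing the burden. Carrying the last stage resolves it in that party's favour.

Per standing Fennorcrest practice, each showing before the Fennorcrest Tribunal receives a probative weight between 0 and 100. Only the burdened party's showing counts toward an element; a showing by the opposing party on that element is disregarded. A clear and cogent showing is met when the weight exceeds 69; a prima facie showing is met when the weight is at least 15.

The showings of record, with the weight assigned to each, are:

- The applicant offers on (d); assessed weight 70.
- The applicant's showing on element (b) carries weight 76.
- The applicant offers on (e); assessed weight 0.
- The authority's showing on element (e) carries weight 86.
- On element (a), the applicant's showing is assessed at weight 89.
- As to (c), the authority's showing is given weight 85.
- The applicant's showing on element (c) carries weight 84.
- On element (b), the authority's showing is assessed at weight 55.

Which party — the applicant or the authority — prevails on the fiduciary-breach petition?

Stage 1 (applicant, a clear and cogent showing, weight exceeds 69): (a) 89 > 69 — meets; (b) 76 (authority's 55 disregarded) > 69 — meets.
  The applicant carries Stage 1; the authority now bears the burden.
Stage 2 (authority, a clear and cogent showing, weight exceeds 69): (c) 85 (applicant's 84 disregarded) > 69 — meets.
  Stage 2 is satisfied; the onus moves to the applicant.
Stage 3 (applicant, a clear and cogent showing, weight exceeds 69): (d) 70 > 69 — meets.
  Stage 3 is satisfied; the applicant continues to bear the burden.
Stage 4 (applicant, a prima facie showing, weight is at least 15): (e) 0 (authority's 86 disregarded) < 15 — fails.
  The applicant does not carry Stage 4.
The authority prevails.

authority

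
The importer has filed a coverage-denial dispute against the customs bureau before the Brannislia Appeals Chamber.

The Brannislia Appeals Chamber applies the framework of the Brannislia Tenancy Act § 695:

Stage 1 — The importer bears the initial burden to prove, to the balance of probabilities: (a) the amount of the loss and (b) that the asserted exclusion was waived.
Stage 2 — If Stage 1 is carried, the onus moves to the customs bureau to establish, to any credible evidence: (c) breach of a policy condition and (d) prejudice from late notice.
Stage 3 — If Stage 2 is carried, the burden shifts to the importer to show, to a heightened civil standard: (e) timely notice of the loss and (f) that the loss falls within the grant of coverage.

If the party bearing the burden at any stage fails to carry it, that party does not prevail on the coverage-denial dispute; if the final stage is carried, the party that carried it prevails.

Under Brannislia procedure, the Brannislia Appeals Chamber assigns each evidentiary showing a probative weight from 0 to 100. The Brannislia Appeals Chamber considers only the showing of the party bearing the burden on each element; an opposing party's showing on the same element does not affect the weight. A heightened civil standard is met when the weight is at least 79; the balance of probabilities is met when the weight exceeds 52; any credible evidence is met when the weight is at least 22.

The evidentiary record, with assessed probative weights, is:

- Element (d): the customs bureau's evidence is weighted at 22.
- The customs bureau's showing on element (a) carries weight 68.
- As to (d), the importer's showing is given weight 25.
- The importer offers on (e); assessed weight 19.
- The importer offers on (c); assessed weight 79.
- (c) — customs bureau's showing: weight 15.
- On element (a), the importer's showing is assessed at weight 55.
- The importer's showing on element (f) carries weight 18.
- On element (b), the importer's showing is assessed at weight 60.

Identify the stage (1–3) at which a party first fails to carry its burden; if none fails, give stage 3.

stage 2

At Stage 1 the importer must meet the balance of probabilities (weight exceeds 52): on (a) the weight is 55 (the customs bureau's 68 is given no effect), which does exceed 52, so (a) meets the standard; on (b) the weight is 60, which does exceed 52, so (b) meets the standard.
  Stage 1 carried; the burden shifts to the customs bureau.
At Stage 2 the customs bureau must meet any credible evidence (weight is at least 22): on (c) the weight is 15 (the importer's 79 is given no effect), which does not reach 22, so (c) does not meet the standard; on (d) the weight is 22 (the importer's 25 is given no effect), ≥ 22, so (d) meets the standard.
  Not every element is met, so the customs bureau fails to carry Stage 2.
So the importer prevails.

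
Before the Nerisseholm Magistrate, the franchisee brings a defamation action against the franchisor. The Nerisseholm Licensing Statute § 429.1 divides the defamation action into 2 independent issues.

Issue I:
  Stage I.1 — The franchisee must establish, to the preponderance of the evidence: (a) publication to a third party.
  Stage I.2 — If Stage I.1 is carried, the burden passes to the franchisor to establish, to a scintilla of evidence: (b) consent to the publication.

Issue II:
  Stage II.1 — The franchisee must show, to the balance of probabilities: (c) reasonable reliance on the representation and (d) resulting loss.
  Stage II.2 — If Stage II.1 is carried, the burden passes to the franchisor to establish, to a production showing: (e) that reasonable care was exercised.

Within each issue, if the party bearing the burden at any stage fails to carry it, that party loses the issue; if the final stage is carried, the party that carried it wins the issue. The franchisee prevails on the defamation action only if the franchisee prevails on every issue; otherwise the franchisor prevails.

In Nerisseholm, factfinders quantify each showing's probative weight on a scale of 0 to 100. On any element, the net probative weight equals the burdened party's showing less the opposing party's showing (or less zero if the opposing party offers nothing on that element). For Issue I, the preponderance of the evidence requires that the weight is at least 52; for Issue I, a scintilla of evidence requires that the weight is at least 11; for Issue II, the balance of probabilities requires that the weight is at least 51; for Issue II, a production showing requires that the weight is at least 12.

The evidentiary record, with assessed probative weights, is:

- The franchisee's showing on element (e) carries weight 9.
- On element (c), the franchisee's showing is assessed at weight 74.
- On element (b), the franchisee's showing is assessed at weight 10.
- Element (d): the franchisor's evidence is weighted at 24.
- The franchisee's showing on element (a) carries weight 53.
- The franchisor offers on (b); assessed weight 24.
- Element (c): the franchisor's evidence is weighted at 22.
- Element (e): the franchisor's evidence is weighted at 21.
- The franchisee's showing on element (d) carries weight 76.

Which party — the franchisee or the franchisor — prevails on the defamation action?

— Issue I —
At Stage I.1 the franchisee must meet the preponderance of the evidence (weight is at least 52): on (a) the weight is 53, ≥ 52, so (a) meets the standard.
  Stage I.1 carried; the burden shifts to the franchisor.
At Stage I.2 the franchisor must meet a scintilla of evidence (weight is at least 11): on (b) the weight is 24 less the opposing 10 gives net 14, which does reach 11, so (b) meets the standard.
  The franchisor carries the last stage.
With every stage satisfied, the franchisor prevails on this issue.
— Issue II —
Stage II.1 — burden on franchisee; standard: the balance of probabilities (weight is at least 51).
    (c): 74 − 22 = 52 ≥ 51 [met]
    (d): 76 − 24 = 52 ≥ 51 [met]
  All elements met. The burden passes to the franchisor.
Stage II.2 — burden on franchisor; standard: a production showing (weight is at least 12).
    (e): 21 − 9 = 12 ≥ 12 [met]
  Stage II.2 carried; the final stage is satisfied.
Every stage carried; the franchisor prevails on this issue.
Per-issue: Issue I → franchisor; Issue II → franchisor. The franchisee must prevail on every issue; overall, the franchisor prevails.

franchisor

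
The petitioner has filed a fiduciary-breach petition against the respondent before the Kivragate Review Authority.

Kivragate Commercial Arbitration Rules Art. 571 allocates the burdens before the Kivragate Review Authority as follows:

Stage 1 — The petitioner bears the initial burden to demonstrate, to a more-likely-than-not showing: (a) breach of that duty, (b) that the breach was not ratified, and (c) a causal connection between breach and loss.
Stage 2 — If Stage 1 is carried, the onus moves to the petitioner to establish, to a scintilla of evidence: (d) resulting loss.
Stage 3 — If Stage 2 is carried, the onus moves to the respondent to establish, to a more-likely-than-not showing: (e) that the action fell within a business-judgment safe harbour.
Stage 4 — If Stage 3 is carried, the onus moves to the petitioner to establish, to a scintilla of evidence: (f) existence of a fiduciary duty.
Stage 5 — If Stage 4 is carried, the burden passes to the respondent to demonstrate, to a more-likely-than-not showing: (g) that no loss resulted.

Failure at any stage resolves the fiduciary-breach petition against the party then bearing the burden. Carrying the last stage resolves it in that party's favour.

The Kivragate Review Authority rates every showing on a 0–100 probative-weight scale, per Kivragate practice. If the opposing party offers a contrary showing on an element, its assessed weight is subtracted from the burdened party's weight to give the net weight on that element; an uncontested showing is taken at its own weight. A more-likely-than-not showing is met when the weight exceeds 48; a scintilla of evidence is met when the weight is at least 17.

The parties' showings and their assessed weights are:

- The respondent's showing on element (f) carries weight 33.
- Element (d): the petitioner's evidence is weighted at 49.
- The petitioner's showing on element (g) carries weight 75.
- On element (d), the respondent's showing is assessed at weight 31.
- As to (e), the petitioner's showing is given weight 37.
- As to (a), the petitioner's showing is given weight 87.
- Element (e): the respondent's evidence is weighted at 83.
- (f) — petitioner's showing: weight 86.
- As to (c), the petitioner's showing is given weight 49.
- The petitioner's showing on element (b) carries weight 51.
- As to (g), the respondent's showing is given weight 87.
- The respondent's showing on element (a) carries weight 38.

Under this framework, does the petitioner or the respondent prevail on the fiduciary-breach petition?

petitioner

Stage 1 — burden on petitioner; standard: a more-likely-than-not showing (weight exceeds 48).
    (a): 87 − 38 = 49 > 48 [met]
    (b): 51 > 48 [met]
    (c): 49 > 48 [met]
  Stage 1 carried; the burden remains with the petitioner.
Stage 2 — burden on petitioner; standard: a scintilla of evidence (weight is at least 17).
    (d): 49 − 31 = 18 ≥ 17 [met]
  The petitioner carries Stage 2; the respondent now bears the burden.
Stage 3 — burden on respondent; standard: a more-likely-than-not showing (weight exceeds 48).
    (e): 83 − 37 = 46 ≤ 48 [not met]
  The respondent does not carry Stage 3.
The analysis ends at Stage 3; the petitioner prevails.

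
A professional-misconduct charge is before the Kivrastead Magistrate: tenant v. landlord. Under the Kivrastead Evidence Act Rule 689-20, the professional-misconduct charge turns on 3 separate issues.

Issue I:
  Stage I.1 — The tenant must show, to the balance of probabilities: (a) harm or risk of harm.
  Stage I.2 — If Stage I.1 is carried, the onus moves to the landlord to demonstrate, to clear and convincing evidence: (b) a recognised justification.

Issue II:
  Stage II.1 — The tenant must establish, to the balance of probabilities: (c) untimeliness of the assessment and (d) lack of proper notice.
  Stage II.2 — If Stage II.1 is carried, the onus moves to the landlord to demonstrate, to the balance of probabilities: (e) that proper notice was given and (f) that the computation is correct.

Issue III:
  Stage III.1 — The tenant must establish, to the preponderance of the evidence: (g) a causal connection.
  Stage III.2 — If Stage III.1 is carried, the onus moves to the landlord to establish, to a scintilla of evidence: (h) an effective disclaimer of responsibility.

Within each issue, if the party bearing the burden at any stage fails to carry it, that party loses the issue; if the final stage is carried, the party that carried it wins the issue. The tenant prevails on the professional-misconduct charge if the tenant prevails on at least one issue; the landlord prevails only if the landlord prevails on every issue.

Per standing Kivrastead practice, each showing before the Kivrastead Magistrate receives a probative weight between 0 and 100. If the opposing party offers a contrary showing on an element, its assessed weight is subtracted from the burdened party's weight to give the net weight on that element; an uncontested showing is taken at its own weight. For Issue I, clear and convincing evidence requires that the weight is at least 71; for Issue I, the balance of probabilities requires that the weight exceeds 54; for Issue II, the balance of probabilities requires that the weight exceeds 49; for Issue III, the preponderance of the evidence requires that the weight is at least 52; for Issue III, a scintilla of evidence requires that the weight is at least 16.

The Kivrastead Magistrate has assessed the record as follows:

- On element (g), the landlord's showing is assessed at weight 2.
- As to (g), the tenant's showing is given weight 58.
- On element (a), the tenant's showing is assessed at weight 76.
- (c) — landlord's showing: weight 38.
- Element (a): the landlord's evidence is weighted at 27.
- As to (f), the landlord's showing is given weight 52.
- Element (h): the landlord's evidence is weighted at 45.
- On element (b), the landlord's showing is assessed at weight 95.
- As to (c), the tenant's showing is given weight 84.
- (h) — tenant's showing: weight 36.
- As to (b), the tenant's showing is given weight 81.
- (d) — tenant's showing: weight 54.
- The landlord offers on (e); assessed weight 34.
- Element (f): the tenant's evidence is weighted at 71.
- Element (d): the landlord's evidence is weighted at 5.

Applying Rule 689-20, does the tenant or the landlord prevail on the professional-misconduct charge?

— Issue I —
At Stage I.1 the tenant must meet the balance of probabilities (weight exceeds 54): on (a) the weight is 76 less the opposing 27 gives net 49, ≤ 54, so (a) does not meet the standard.
  The tenant does not carry Stage I.1.
So the landlord prevails on this issue.
— Issue II —
Stage II.1 — burden on tenant; standard: the balance of probabilities (weight exceeds 49).
    (c): 84 − 38 = 46 ≤ 49 [not met]
    (d): 54 − 5 = 49 ≤ 49 [not met]
  The tenant does not carry Stage II.1.
So the landlord prevails on this issue.
— Issue III —
At Stage III.1 the tenant must meet the preponderance of the evidence (weight is at least 52): on (g) the weight is 58 less the opposing 2 gives net 56, which does reach 52, so (g) meets the standard.
  Stage III.1 carried; the burden shifts to the landlord.
At Stage III.2 the landlord must meet a scintilla of evidence (weight is at least 16): on (h) the weight is 45 less the opposing 36 gives net 9, which does not reach 16, so (h) does not meet the standard.
  Stage III.2 not carried; the landlord fails its burden.
So the tenant prevails on this issue.
Per-issue: Issue I → landlord; Issue II → landlord; Issue III → tenant. The tenant must prevail on at least one issue; overall, the tenant prevails.

tenant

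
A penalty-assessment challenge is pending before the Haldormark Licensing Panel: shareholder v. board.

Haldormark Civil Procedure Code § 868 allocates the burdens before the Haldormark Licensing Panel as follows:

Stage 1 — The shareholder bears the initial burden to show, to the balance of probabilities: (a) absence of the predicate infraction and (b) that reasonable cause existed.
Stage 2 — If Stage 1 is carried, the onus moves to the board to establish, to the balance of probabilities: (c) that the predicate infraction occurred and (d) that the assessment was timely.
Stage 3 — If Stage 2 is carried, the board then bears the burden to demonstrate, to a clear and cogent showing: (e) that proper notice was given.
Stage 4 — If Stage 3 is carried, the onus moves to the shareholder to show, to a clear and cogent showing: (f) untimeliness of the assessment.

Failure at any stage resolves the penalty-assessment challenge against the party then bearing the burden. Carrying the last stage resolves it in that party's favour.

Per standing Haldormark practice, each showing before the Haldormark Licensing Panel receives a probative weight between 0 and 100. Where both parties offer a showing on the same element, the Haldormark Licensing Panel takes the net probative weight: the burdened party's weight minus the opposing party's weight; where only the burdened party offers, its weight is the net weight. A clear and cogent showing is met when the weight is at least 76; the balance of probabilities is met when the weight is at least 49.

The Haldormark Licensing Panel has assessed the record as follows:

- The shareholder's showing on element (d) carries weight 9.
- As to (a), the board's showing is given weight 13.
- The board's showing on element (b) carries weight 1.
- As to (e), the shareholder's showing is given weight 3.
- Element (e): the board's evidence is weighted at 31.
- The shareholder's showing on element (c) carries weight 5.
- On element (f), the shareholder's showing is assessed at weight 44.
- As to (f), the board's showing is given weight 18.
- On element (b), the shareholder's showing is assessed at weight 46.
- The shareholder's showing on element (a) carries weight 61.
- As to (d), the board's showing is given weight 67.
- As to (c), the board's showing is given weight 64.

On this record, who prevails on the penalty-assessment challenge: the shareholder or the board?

board

At Stage 1 the shareholder must meet the balance of probabilities (weight is at least 49): on (a) the weight is 61 less the opposing 13 gives net 48, < 49, so (a) does not meet the standard; on (b) the weight is 46 less the opposing 1 gives net 45, which does not reach 49, so (b) does not meet the standard.
  Stage 1 not carried; the shareholder fails its burden.
The board prevails.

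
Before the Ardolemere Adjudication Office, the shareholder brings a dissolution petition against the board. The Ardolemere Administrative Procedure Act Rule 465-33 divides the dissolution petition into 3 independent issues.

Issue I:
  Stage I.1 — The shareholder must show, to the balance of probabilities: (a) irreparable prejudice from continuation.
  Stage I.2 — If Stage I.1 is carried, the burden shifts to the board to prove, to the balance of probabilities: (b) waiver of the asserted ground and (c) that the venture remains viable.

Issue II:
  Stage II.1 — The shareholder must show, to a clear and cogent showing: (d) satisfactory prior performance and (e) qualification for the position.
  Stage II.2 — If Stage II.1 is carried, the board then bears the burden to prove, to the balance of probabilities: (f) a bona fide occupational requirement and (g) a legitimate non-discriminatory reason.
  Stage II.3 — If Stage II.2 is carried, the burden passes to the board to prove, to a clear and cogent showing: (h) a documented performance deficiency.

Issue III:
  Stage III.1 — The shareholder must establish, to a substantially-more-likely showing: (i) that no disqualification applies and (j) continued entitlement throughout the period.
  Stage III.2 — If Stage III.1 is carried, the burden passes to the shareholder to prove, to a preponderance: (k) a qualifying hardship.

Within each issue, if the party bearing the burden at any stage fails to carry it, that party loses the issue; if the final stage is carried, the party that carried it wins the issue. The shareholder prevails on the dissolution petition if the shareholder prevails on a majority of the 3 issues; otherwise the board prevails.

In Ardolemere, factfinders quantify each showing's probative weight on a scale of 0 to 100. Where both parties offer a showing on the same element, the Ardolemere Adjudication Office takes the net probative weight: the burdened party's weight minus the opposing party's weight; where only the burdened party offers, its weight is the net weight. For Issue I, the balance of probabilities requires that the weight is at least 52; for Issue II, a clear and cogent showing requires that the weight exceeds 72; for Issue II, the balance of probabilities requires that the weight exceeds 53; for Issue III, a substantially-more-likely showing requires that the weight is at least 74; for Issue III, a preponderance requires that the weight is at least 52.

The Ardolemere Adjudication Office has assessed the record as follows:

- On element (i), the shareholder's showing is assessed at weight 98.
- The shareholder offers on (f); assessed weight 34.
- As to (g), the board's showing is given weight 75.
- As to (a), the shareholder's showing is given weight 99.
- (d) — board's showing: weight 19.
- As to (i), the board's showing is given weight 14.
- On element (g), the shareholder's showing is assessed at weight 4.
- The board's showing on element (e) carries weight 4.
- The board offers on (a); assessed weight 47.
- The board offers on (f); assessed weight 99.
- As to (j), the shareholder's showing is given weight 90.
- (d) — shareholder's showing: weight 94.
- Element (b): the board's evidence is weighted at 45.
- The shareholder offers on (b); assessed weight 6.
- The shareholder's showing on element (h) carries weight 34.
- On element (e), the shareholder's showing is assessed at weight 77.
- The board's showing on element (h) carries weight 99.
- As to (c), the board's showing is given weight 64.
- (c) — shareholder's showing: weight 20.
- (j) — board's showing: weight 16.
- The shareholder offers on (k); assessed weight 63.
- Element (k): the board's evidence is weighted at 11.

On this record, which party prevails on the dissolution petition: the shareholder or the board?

— Issue I —
Stage I.1 — burden on shareholder; standard: the balance of probabilities (weight is at least 52).
    (a): 99 − 47 = 52 ≥ 52 [met]
  Stage I.1 is satisfied; the onus moves to the board.
Stage I.2 — burden on board; standard: the balance of probabilities (weight is at least 52).
    (b): 45 − 6 = 39 < 52 [not met]
    (c): 64 − 20 = 44 < 52 [not met]
  The board does not carry Stage I.2.
The analysis ends at Stage I.2; the shareholder prevails on this issue.
— Issue II —
Stage II.1 (shareholder, a clear and cogent showing, weight exceeds 72): (d) net 94−19=75 > 72 — meets; (e) net 77−4=73 > 72 — meets.
  Stage II.1 is satisfied; the onus moves to the board.
Stage II.2 (board, the balance of probabilities, weight exceeds 53): (f) net 99−34=65 > 53 — meets; (g) net 75−4=71 > 53 — meets.
  Stage II.2 is satisfied; the board continues to bear the burden.
Stage II.3 (board, a clear and cogent showing, weight exceeds 72): (h) net 99−34=65 ≤ 72 — fails.
  The board does not carry Stage II.3.
So the shareholder prevails on this issue.
— Issue III —
Stage III.1 (shareholder, a substantially-more-likely showing, weight is at least 74): (i) net 98−14=84 ≥ 74 — meets; (j) net 90−16=74 ≥ 74 — meets.
  Stage III.1 carried; the burden remains with the shareholder.
Stage III.2 (shareholder, a preponderance, weight is at least 52): (k) net 63−11=52 ≥ 52 — meets.
  All elements met at the final stage.
All stages carried — the shareholder prevails on this issue.
Per-issue: Issue I → shareholder; Issue II → shareholder; Issue III → shareholder. The shareholder must prevail on a majority of issues; overall, the shareholder prevails.

shareholder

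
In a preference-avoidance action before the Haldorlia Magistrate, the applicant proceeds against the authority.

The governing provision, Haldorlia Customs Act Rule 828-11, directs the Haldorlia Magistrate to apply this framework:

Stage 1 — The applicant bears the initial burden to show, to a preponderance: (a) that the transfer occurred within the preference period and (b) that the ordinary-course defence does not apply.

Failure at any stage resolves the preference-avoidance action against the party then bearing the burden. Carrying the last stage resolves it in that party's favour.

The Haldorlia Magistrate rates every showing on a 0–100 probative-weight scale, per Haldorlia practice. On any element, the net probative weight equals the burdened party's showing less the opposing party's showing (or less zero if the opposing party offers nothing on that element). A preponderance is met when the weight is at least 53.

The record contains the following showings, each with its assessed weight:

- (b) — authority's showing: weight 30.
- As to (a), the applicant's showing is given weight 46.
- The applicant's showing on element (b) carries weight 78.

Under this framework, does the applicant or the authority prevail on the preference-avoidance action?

authority

Stage 1 (applicant, a preponderance, weight is at least 53): (a) 46 < 53 — fails; (b) net 78−30=48 < 53 — fails.
  Not every element is met, so the applicant fails to carry Stage 1.
The analysis ends at Stage 1; the authority prevails.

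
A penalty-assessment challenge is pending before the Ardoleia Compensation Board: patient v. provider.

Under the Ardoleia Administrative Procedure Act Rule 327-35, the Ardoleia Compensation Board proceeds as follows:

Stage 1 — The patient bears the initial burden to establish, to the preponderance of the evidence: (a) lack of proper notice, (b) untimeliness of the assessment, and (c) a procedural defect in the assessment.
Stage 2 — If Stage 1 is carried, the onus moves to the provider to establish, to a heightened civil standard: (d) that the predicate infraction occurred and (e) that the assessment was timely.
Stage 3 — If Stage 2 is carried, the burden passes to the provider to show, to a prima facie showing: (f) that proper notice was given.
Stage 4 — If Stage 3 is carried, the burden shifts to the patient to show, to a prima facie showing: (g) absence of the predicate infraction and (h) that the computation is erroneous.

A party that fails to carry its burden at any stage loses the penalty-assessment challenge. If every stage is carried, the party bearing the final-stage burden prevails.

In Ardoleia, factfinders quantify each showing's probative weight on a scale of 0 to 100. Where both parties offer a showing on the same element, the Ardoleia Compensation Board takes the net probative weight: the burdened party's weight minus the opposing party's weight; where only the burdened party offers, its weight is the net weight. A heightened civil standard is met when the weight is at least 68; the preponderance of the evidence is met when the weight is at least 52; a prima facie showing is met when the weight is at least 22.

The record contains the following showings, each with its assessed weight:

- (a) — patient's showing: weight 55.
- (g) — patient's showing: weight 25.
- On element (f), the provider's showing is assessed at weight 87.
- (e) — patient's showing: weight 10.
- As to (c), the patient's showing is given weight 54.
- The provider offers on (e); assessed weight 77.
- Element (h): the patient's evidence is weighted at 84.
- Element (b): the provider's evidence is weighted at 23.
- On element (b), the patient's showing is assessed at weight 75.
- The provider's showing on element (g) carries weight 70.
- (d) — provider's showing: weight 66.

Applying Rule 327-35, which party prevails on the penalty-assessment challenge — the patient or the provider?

At Stage 1 the patient must meet the preponderance of the evidence (weight is at least 52): on (a) the weight is 55, ≥ 52, so (a) meets the standard; on (b) the weight is 75 less the opposing 23 gives net 52, which does reach 52, so (b) meets the standard; on (c) the weight is 54, which does reach 52, so (c) meets the standard.
  Stage 1 carried; the burden shifts to the provider.
At Stage 2 the provider must meet a heightened civil standard (weight is at least 68): on (d) the weight is 66, < 68, so (d) does not meet the standard; on (e) the weight is 77 less the opposing 10 gives net 67, which does not reach 68, so (e) does not meet the standard.
  Stage 2 not carried; the provider fails its burden.
So the patient prevails.

patient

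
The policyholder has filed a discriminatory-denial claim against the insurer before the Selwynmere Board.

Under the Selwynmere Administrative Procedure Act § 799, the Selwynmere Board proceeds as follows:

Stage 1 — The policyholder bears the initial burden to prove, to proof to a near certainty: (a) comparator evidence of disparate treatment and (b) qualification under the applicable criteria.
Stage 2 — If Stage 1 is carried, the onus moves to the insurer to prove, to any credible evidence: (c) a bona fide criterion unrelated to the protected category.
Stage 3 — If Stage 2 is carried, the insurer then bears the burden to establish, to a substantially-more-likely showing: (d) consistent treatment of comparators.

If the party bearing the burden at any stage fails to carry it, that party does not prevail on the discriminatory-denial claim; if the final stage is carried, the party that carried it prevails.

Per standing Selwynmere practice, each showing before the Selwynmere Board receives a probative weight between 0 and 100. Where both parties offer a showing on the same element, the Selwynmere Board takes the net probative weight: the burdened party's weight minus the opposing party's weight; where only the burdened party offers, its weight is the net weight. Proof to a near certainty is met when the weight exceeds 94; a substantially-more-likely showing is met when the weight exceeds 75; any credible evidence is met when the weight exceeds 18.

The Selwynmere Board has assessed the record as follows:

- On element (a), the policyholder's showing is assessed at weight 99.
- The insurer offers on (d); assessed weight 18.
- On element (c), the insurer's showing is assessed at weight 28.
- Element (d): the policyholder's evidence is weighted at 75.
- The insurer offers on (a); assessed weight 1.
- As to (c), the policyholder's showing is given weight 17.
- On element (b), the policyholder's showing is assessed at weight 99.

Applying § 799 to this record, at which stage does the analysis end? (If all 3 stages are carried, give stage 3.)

stage 2

Stage 1 (policyholder, proof to a near certainty, weight exceeds 94): (a) net 99−1=98 > 94 — meets; (b) 99 > 94 — meets.
  All elements met. The burden passes to the insurer.
Stage 2 (insurer, any credible evidence, weight exceeds 18): (c) net 28−17=11 ≤ 18 — fails.
  Stage 2 not carried; the insurer fails its burden.
The policyholder prevails.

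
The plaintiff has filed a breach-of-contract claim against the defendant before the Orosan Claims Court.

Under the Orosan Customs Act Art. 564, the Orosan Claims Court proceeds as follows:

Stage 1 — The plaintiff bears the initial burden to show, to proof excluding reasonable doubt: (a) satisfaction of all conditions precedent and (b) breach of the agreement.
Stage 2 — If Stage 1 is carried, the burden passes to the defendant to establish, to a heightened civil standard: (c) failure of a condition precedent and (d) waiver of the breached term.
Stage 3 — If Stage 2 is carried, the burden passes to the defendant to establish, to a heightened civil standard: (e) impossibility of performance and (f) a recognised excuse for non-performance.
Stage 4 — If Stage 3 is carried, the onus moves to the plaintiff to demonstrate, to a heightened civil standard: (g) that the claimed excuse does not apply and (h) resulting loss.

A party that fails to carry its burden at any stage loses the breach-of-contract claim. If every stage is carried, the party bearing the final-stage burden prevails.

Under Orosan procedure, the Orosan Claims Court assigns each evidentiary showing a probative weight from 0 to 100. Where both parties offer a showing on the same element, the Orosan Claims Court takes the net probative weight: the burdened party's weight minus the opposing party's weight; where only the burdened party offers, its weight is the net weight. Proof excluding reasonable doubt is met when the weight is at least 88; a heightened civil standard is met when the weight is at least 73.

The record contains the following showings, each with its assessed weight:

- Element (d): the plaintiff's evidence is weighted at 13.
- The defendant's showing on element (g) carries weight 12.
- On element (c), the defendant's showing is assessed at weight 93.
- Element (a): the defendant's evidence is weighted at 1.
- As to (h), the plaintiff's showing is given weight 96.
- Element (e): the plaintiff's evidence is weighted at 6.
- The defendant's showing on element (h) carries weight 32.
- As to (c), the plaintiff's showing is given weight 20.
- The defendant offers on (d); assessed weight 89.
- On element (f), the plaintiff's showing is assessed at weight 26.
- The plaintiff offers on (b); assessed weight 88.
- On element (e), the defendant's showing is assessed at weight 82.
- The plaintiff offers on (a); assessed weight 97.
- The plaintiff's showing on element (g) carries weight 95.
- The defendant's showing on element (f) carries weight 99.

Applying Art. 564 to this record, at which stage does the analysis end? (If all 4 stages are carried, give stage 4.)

Stage 1 — burden on plaintiff; standard: proof excluding reasonable doubt (weight is at least 88).
    (a): 97 − 1 = 96 ≥ 88 [met]
    (b): 88 ≥ 88 [met]
  The plaintiff carries Stage 1; the defendant now bears the burden.
Stage 2 — burden on defendant; standard: a heightened civil standard (weight is at least 73).
    (c): 93 − 20 = 73 ≥ 73 [met]
    (d): 89 − 13 = 76 ≥ 73 [met]
  Stage 2 is satisfied; the defendant continues to bear the burden.
Stage 3 — burden on defendant; standard: a heightened civil standard (weight is at least 73).
    (e): 82 − 6 = 76 ≥ 73 [met]
    (f): 99 − 26 = 73 ≥ 73 [met]
  Stage 3 is satisfied; the onus moves to the plaintiff.
Stage 4 — burden on plaintiff; standard: a heightened civil standard (weight is at least 73).
    (g): 95 − 12 = 83 ≥ 73 [met]
    (h): 96 − 32 = 64 < 73 [not met]
  Not every element is met, so the plaintiff fails to carry Stage 4.
The analysis ends at Stage 4; the defendant prevails.

stage 4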